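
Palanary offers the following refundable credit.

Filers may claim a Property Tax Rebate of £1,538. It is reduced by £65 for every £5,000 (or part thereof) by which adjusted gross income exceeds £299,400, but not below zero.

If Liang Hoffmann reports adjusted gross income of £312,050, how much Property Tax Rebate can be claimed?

£1,343

Property Tax Rebate: income exceeds £299,400 by £12,650, which is 3 full-or-partial £5,000 increments; reduction = 3 × £65 = £195, leaving £1,343.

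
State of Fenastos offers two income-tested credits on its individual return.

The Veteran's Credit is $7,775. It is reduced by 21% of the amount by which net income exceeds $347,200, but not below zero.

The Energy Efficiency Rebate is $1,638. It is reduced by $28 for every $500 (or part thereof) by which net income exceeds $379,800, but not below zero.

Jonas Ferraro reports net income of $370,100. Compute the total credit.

$4,604

Veteran's Credit: 21% of the $22,900 excess over $347,200 is $4,809; credit = $7,775 − $4,809 = $2,966.
Energy Efficiency Rebate: $370,100 is at or below the $379,800 threshold, so the full $1,638 applies.
Total: $2,966 + $1,638 = $4,604.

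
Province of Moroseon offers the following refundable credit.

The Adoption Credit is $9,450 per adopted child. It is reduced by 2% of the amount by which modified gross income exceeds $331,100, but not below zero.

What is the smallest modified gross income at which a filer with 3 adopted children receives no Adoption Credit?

$1,748,600

Full credit = 3 × $9,450 = $28,350.
The credit falls by 2% of each dollar above $331,100, so it reaches zero when the excess is $28,350 / 2% = $1,417,500: income = $331,100 + $1,417,500 = $1,748,600.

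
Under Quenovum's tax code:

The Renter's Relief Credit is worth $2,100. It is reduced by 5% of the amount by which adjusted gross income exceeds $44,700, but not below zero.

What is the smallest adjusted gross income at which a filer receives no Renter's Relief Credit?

The credit falls by 5% of each dollar above $44,700, so it reaches zero when the excess is $2,100 / 5% = $42,000: income = $44,700 + $42,000 = $86,700.

$86,700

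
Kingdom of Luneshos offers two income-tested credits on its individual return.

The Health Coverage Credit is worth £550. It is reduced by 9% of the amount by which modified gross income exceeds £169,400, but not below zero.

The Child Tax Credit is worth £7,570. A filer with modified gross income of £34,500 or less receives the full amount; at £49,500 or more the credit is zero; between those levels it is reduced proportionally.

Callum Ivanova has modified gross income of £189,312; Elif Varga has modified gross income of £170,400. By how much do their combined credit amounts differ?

Callum (£189,312): Health Coverage Credit: 9% of the £19,912 excess over £169,400 is £1,792.08 ≥ base, so the credit is £0. Child Tax Credit: £189,312 is at or above £49,500, so the credit is £0. total £0 + £0 = £0
Elif (£170,400): Health Coverage Credit: 9% of the £1,000 excess over £169,400 is £90; credit = £550 − £90 = £460. Child Tax Credit: £170,400 is at or above £49,500, so the credit is £0. total £460 + £0 = £460
Difference: |£0 − £460| = £460.

£460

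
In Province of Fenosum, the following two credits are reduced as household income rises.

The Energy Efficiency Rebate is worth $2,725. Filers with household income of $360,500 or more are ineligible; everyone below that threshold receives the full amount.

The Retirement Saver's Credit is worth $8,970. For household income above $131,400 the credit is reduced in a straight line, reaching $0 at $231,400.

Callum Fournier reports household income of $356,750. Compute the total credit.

$2,725

Energy Efficiency Rebate: $356,750 is below the $360,500 cutoff, so the full $2,725 applies.
Retirement Saver's Credit: $356,750 is at or above $231,400, so the credit is $0.
Total: $2,725 + $0 = $2,725.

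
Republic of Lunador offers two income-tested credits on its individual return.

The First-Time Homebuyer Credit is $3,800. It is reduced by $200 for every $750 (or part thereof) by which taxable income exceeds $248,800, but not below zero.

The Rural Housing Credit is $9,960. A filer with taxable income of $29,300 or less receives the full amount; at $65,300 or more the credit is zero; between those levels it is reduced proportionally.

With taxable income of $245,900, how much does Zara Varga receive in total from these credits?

First-Time Homebuyer Credit: $245,900 is at or below the $248,800 threshold, so the full $3,800 applies.
Rural Housing Credit: $245,900 is at or above $65,300, so the credit is $0.
Total: $3,800 + $0 = $3,800.

$3,800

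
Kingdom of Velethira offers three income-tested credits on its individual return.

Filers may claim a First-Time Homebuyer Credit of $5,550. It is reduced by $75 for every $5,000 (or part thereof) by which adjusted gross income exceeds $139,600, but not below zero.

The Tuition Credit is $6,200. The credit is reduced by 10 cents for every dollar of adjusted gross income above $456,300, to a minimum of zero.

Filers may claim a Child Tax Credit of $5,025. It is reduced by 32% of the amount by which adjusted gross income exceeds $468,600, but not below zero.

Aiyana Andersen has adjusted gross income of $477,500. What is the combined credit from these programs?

First-Time Homebuyer Credit: income exceeds $139,600 by $337,900, which is 68 full-or-partial $5,000 increments; reduction = 68 × $75 = $5,100, leaving $450.
Tuition Credit: 10% of the $21,200 excess over $456,300 is $2,120; credit = $6,200 − $2,120 = $4,080.
Child Tax Credit: 32% of the $8,900 excess over $468,600 is $2,848; credit = $5,025 − $2,848 = $2,177.
Total: $450 + $4,080 + $2,177 = $6,707.

$6,707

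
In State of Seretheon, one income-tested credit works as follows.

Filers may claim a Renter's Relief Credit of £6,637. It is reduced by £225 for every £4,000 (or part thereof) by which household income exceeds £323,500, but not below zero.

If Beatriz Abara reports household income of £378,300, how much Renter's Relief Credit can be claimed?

Renter's Relief Credit: income exceeds £323,500 by £54,800, which is 14 full-or-partial £4,000 increments; reduction = 14 × £225 = £3,150, leaving £3,487.

£3,487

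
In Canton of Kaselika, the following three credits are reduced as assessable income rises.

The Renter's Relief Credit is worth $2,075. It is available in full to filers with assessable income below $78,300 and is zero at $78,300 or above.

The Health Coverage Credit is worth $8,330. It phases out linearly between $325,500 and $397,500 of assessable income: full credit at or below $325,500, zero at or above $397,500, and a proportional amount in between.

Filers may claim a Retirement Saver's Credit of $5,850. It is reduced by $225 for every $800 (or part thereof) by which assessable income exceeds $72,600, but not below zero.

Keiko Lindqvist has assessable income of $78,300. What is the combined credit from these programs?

Renter's Relief Credit: $78,300 meets or exceeds the $78,300 cutoff, so the credit is $0.
Health Coverage Credit: $78,300 is at or below the $325,500 threshold, so the full $8,330 applies.
Retirement Saver's Credit: income exceeds $72,600 by $5,700, which is 8 full-or-partial $800 increments; reduction = 8 × $225 = $1,800, leaving $4,050.
Total: $0 + $8,330 + $4,050 = $12,380.

$12,380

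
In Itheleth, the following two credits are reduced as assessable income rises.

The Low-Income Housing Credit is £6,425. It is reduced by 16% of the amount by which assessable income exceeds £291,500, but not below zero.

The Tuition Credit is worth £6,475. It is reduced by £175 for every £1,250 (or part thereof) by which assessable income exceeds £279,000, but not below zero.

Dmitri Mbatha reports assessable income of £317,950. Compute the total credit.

£3,068

Low-Income Housing Credit: 16% of the £26,450 excess over £291,500 is £4,232; credit = £6,425 − £4,232 = £2,193.
Tuition Credit: income exceeds £279,000 by £38,950, which is 32 full-or-partial £1,250 increments; reduction = 32 × £175 = £5,600, leaving £875.
Total: £2,193 + £875 = £3,068.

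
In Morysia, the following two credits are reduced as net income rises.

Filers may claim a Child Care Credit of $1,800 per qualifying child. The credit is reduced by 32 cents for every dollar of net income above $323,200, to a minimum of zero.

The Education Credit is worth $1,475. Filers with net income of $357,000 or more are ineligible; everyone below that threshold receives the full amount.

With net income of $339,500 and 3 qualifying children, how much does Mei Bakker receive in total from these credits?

Child Care Credit: base = 3 × $1,800 = $5,400. 32% of the $16,300 excess over $323,200 is $5,216; credit = $5,400 − $5,216 = $184.
Education Credit: $339,500 is below the $357,000 cutoff, so the full $1,475 applies.
Total: $184 + $1,475 = $1,659.

$1,659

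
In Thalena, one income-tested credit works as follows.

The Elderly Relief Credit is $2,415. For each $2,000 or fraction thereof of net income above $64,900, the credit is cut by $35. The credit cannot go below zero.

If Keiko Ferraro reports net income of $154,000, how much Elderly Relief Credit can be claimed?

$840

Elderly Relief Credit: income exceeds $64,900 by $89,100, which is 45 full-or-partial $2,000 increments; reduction = 45 × $35 = $1,575, leaving $840.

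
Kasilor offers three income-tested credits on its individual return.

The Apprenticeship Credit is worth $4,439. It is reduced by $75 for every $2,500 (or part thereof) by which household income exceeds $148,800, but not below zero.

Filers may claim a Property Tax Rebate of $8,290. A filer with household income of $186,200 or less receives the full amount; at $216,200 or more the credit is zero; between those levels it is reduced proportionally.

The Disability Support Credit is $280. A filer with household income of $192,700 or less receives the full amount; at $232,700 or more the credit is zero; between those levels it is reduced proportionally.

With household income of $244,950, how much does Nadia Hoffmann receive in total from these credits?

Apprenticeship Credit: income exceeds $148,800 by $96,150, which is 39 full-or-partial $2,500 increments; reduction = 39 × $75 = $2,925, leaving $1,514.
Property Tax Rebate: $244,950 is at or above $216,200, so the credit is $0.
Disability Support Credit: $244,950 is at or above $232,700, so the credit is $0.
Total: $1,514 + $0 + $0 = $1,514.

$1,514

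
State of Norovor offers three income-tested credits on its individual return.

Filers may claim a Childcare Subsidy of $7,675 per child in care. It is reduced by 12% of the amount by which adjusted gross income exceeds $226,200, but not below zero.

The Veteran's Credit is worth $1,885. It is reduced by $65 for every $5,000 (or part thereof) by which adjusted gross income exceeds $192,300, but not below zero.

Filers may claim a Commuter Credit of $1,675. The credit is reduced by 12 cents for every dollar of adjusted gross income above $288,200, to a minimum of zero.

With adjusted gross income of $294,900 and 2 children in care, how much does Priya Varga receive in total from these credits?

Childcare Subsidy: base = 2 × $7,675 = $15,350. 12% of the $68,700 excess over $226,200 is $8,244; credit = $15,350 − $8,244 = $7,106.
Veteran's Credit: income exceeds $192,300 by $102,600, which is 21 full-or-partial $5,000 increments; reduction = 21 × $65 = $1,365, leaving $520.
Commuter Credit: 12% of the $6,700 excess over $288,200 is $804; credit = $1,675 − $804 = $871.
Total: $7,106 + $520 + $871 = $8,497.

$8,497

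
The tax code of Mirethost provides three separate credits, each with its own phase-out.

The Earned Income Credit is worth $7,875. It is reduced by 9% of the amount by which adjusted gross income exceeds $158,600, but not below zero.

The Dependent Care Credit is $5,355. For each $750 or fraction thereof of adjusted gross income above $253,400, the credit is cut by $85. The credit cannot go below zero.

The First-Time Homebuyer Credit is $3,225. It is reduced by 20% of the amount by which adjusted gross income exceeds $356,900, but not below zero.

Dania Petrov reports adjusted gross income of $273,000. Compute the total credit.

$6,285

Earned Income Credit: 9% of the $114,400 excess over $158,600 is $10,296 ≥ base, so the credit is $0.
Dependent Care Credit: income exceeds $253,400 by $19,600, which is 27 full-or-partial $750 increments; reduction = 27 × $85 = $2,295, leaving $3,060.
First-Time Homebuyer Credit: $273,000 is at or below the $356,900 threshold, so the full $3,225 applies.
Total: $0 + $3,060 + $3,225 = $6,285.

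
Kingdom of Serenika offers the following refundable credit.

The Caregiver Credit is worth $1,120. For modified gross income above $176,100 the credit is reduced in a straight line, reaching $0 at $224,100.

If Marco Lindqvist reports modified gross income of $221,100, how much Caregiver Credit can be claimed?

$70

Caregiver Credit: $221,100 is $45,000 into a $48,000 phase-out range, leaving 3,000/48,000 of the credit: $1,120 × 3,000/48,000 = $70.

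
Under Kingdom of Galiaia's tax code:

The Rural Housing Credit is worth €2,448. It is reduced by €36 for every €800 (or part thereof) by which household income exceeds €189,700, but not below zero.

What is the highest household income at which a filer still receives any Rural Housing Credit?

€243,300

After 67 increments the reduction is 67 × €36 = €2,412, leaving €36; one more increment wipes it out. Increment 67 ends at excess 67 × €800 = €53,600, so the highest qualifying income is €189,700 + €53,600 = €243,300.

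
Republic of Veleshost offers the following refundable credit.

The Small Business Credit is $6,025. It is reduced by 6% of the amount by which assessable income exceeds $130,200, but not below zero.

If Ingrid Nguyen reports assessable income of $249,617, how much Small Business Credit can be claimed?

Small Business Credit: 6% of the $119,417 excess over $130,200 is $7,165.02 ≥ base, so the credit is $0.

$0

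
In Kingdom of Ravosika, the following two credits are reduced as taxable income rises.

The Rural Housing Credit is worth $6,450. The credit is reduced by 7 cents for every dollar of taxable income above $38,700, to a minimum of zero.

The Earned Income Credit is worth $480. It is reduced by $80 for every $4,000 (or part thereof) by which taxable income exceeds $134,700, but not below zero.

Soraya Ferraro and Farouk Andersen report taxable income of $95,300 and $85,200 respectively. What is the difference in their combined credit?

Soraya ($95,300): Rural Housing Credit: 7% of the $56,600 excess over $38,700 is $3,962; credit = $6,450 − $3,962 = $2,488. Earned Income Credit: $95,300 is at or below the $134,700 threshold, so the full $480 applies. total $2,488 + $480 = $2,968
Farouk ($85,200): Rural Housing Credit: 7% of the $46,500 excess over $38,700 is $3,255; credit = $6,450 − $3,255 = $3,195. Earned Income Credit: $85,200 is at or below the $134,700 threshold, so the full $480 applies. total $3,195 + $480 = $3,675
Difference: |$2,968 − $3,675| = $707.

$707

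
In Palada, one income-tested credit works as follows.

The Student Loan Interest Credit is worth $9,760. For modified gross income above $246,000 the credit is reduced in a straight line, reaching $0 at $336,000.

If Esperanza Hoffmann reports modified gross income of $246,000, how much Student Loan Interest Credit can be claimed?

Student Loan Interest Credit: $246,000 is at or below the $246,000 threshold, so the full $9,760 applies.

$9,760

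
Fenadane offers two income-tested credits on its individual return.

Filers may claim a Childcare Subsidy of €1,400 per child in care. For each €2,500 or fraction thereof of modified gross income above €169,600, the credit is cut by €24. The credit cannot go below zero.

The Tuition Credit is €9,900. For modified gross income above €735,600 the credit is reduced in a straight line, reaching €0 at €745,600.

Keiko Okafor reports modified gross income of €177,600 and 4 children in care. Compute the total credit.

€15,404

Childcare Subsidy: base = 4 × €1,400 = €5,600. income exceeds €169,600 by €8,000, which is 4 full-or-partial €2,500 increments; reduction = 4 × €24 = €96, leaving €5,504.
Tuition Credit: €177,600 is at or below the €735,600 threshold, so the full €9,900 applies.
Total: €5,504 + €9,900 = €15,404.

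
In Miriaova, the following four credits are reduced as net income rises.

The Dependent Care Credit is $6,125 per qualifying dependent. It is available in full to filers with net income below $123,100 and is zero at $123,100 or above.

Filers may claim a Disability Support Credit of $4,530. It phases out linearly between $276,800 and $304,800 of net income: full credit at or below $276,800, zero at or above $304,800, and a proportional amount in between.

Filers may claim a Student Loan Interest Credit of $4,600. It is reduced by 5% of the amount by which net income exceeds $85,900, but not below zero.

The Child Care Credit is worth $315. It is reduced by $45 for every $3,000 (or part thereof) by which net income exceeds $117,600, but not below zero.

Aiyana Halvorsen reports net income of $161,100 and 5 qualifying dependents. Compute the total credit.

Dependent Care Credit: base = 5 × $6,125 = $30,625. $161,100 meets or exceeds the $123,100 cutoff, so the credit is $0.
Disability Support Credit: $161,100 is at or below the $276,800 threshold, so the full $4,530 applies.
Student Loan Interest Credit: 5% of the $75,200 excess over $85,900 is $3,760; credit = $4,600 − $3,760 = $840.
Child Care Credit: income exceeds $117,600 by $43,500 → 15 increments × $45 = $675 ≥ base, so the credit is $0.
Total: $0 + $4,530 + $840 + $0 = $5,370.

$5,370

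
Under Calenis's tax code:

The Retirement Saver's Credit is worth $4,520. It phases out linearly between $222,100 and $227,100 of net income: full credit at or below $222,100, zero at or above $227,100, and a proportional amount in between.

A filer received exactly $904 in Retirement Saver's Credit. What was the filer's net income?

$226,100

$904 is 904/4,520 of the full $4,520, so 3,616/4,520 of the $5,000 range has been used: income = $222,100 + $5,000 × 3,616/4,520 = $226,100.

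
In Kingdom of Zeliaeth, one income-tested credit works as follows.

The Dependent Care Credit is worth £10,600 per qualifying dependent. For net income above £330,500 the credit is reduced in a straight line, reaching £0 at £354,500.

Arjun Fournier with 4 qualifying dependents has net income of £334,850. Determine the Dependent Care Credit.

£34,715

Dependent Care Credit: base = 4 × £10,600 = £42,400. £334,850 is £4,350 into a £24,000 phase-out range, leaving 19,650/24,000 of the credit: £42,400 × 19,650/24,000 = £34,715.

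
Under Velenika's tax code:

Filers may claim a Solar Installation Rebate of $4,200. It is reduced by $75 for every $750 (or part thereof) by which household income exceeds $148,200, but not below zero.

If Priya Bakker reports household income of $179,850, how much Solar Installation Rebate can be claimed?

$975

Solar Installation Rebate: income exceeds $148,200 by $31,650, which is 43 full-or-partial $750 increments; reduction = 43 × $75 = $3,225, leaving $975.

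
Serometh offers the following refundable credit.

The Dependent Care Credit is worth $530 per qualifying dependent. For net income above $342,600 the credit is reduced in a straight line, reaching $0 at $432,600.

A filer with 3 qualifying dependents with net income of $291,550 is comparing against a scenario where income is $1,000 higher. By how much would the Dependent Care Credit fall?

$0

At $291,550 — base = 3 × $530 = $1,590. $291,550 is at or below the $342,600 threshold, so the full $1,590 applies.
At $292,550 — base = 3 × $530 = $1,590. $292,550 is at or below the $342,600 threshold, so the full $1,590 applies.
Lost: $1,590 − $1,590 = $0.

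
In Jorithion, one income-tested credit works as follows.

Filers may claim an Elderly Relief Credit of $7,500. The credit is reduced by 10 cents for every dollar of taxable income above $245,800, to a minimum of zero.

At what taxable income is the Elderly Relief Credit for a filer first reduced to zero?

The credit falls by 10% of each dollar above $245,800, so it reaches zero when the excess is $7,500 / 10% = $75,000: income = $245,800 + $75,000 = $320,800.

$320,800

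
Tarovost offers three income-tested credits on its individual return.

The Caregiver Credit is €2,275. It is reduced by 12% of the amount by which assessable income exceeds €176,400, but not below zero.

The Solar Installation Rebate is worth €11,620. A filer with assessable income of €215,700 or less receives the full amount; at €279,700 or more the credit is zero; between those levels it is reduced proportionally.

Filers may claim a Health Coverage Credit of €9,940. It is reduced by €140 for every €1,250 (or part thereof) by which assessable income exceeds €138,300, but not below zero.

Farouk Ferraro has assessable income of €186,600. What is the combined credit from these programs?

Caregiver Credit: 12% of the €10,200 excess over €176,400 is €1,224; credit = €2,275 − €1,224 = €1,051.
Solar Installation Rebate: €186,600 is at or below the €215,700 threshold, so the full €11,620 applies.
Health Coverage Credit: income exceeds €138,300 by €48,300, which is 39 full-or-partial €1,250 increments; reduction = 39 × €140 = €5,460, leaving €4,480.
Total: €1,051 + €11,620 + €4,480 = €17,151.

€17,151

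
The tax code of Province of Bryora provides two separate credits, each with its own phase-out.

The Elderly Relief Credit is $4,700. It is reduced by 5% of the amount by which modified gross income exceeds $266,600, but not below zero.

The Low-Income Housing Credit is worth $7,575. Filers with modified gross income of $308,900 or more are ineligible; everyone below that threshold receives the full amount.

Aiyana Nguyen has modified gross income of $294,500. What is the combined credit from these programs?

Elderly Relief Credit: 5% of the $27,900 excess over $266,600 is $1,395; credit = $4,700 − $1,395 = $3,305.
Low-Income Housing Credit: $294,500 is below the $308,900 cutoff, so the full $7,575 applies.
Total: $3,305 + $7,575 = $10,880.

$10,880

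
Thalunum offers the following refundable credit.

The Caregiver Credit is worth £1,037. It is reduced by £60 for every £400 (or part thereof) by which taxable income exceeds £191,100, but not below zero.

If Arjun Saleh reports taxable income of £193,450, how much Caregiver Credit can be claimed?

Caregiver Credit: income exceeds £191,100 by £2,350, which is 6 full-or-partial £400 increments; reduction = 6 × £60 = £360, leaving £677.

£677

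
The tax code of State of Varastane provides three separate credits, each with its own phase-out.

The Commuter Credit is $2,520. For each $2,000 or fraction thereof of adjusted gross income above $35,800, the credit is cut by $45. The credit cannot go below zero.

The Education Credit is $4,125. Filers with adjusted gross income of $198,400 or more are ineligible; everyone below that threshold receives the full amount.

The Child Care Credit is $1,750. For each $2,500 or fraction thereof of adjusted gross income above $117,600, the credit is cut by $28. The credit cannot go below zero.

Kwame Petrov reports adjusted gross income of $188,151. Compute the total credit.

Commuter Credit: income exceeds $35,800 by $152,351 → 77 increments × $45 = $3,465 ≥ base, so the credit is $0.
Education Credit: $188,151 is below the $198,400 cutoff, so the full $4,125 applies.
Child Care Credit: income exceeds $117,600 by $70,551, which is 29 full-or-partial $2,500 increments; reduction = 29 × $28 = $812, leaving $938.
Total: $0 + $4,125 + $938 = $5,063.

$5,063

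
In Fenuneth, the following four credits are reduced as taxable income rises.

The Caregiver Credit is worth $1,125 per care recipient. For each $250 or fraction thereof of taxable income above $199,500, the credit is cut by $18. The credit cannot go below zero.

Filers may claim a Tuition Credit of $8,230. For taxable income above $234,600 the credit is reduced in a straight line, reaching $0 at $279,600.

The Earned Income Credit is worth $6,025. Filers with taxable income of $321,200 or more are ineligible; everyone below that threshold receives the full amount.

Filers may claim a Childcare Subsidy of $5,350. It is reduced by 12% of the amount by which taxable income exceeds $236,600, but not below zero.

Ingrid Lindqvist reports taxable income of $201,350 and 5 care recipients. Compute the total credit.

Caregiver Credit: base = 5 × $1,125 = $5,625. income exceeds $199,500 by $1,850, which is 8 full-or-partial $250 increments; reduction = 8 × $18 = $144, leaving $5,481.
Tuition Credit: $201,350 is at or below the $234,600 threshold, so the full $8,230 applies.
Earned Income Credit: $201,350 is below the $321,200 cutoff, so the full $6,025 applies.
Childcare Subsidy: $201,350 is at or below the $236,600 threshold, so the full $5,350 applies.
Total: $5,481 + $8,230 + $6,025 + $5,350 = $25,086.

$25,086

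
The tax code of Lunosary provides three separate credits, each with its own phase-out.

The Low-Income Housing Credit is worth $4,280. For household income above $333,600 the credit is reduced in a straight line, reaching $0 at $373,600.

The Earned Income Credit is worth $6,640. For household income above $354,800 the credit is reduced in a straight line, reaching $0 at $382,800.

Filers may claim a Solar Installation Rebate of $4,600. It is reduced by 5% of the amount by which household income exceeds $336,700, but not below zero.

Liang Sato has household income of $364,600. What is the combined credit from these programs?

Low-Income Housing Credit: $364,600 is $31,000 into a $40,000 phase-out range, leaving 9,000/40,000 of the credit: $4,280 × 9,000/40,000 = $963.
Earned Income Credit: $364,600 is $9,800 into a $28,000 phase-out range, leaving 18,200/28,000 of the credit: $6,640 × 18,200/28,000 = $4,316.
Solar Installation Rebate: 5% of the $27,900 excess over $336,700 is $1,395; credit = $4,600 − $1,395 = $3,205.
Total: $963 + $4,316 + $3,205 = $8,484.

$8,484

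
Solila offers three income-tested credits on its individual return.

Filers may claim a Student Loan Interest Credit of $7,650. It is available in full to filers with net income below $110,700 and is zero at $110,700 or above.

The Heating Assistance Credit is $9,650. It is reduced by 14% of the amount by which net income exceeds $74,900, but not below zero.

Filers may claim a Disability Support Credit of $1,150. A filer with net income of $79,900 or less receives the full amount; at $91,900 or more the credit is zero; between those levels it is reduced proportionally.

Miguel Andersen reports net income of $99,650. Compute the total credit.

$13,835

Student Loan Interest Credit: $99,650 is below the $110,700 cutoff, so the full $7,650 applies.
Heating Assistance Credit: 14% of the $24,750 excess over $74,900 is $3,465; credit = $9,650 − $3,465 = $6,185.
Disability Support Credit: $99,650 is at or above $91,900, so the credit is $0.
Total: $7,650 + $6,185 + $0 = $13,835.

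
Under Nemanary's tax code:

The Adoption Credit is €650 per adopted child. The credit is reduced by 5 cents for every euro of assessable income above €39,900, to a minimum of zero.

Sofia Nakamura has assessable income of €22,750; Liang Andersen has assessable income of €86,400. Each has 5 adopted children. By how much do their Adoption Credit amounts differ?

€2,325

Sofia (€22,750): Adoption Credit: base = 5 × €650 = €3,250. €22,750 is at or below the €39,900 threshold, so the full €3,250 applies.
Liang (€86,400): Adoption Credit: base = 5 × €650 = €3,250. 5% of the €46,500 excess over €39,900 is €2,325; credit = €3,250 − €2,325 = €925.
Difference: |€3,250 − €925| = €2,325.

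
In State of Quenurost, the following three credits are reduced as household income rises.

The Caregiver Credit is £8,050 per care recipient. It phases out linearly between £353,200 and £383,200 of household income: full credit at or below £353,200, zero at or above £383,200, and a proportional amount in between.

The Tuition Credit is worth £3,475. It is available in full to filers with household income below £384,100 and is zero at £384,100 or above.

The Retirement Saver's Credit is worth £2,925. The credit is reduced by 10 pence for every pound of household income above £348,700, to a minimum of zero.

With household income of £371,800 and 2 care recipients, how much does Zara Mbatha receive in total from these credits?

£10,208

Caregiver Credit: base = 2 × £8,050 = £16,100. £371,800 is £18,600 into a £30,000 phase-out range, leaving 11,400/30,000 of the credit: £16,100 × 11,400/30,000 = £6,118.
Tuition Credit: £371,800 is below the £384,100 cutoff, so the full £3,475 applies.
Retirement Saver's Credit: 10% of the £23,100 excess over £348,700 is £2,310; credit = £2,925 − £2,310 = £615.
Total: £6,118 + £3,475 + £615 = £10,208.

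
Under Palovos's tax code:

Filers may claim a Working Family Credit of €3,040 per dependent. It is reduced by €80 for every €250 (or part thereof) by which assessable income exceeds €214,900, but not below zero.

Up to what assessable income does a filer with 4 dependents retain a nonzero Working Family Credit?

Full credit = 4 × €3,040 = €12,160.
After 151 increments the reduction is 151 × €80 = €12,080, leaving €80; one more increment wipes it out. Increment 151 ends at excess 151 × €250 = €37,750, so the highest qualifying income is €214,900 + €37,750 = €252,650.

€252,650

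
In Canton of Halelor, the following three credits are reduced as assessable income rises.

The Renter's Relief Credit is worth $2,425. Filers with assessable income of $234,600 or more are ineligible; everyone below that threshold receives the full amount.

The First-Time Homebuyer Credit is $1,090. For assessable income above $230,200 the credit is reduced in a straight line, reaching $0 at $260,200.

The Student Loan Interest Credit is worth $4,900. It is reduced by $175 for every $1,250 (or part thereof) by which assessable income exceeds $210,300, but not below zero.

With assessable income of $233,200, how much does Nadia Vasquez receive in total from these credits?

Renter's Relief Credit: $233,200 is below the $234,600 cutoff, so the full $2,425 applies.
First-Time Homebuyer Credit: $233,200 is $3,000 into a $30,000 phase-out range, leaving 27,000/30,000 of the credit: $1,090 × 27,000/30,000 = $981.
Student Loan Interest Credit: income exceeds $210,300 by $22,900, which is 19 full-or-partial $1,250 increments; reduction = 19 × $175 = $3,325, leaving $1,575.
Total: $2,425 + $981 + $1,575 = $4,981.

$4,981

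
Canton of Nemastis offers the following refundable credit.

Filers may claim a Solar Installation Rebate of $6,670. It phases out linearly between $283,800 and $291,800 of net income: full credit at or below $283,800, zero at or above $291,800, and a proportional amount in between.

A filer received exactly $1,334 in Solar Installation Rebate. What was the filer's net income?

$290,200

$1,334 is 1,334/6,670 of the full $6,670, so 5,336/6,670 of the $8,000 range has been used: income = $283,800 + $8,000 × 5,336/6,670 = $290,200.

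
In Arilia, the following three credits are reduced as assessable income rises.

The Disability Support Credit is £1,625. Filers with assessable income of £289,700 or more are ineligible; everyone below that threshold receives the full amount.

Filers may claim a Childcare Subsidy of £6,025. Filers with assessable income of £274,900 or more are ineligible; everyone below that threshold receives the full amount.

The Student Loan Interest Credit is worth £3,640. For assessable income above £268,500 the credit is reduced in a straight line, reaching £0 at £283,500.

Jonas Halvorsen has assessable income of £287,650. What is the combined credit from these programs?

Disability Support Credit: £287,650 is below the £289,700 cutoff, so the full £1,625 applies.
Childcare Subsidy: £287,650 meets or exceeds the £274,900 cutoff, so the credit is £0.
Student Loan Interest Credit: £287,650 is at or above £283,500, so the credit is £0.
Total: £1,625 + £0 + £0 = £1,625.

£1,625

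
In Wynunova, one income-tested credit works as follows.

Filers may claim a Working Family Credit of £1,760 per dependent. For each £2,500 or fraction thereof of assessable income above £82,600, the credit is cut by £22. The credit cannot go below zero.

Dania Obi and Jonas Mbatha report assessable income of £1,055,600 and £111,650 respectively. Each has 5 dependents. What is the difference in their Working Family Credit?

£8,316

Dania (£1,055,600): Working Family Credit: base = 5 × £1,760 = £8,800. income exceeds £82,600 by £973,000, which is 390 full-or-partial £2,500 increments; reduction = 390 × £22 = £8,580, leaving £220.
Jonas (£111,650): Working Family Credit: base = 5 × £1,760 = £8,800. income exceeds £82,600 by £29,050, which is 12 full-or-partial £2,500 increments; reduction = 12 × £22 = £264, leaving £8,536.
Difference: |£220 − £8,536| = £8,316.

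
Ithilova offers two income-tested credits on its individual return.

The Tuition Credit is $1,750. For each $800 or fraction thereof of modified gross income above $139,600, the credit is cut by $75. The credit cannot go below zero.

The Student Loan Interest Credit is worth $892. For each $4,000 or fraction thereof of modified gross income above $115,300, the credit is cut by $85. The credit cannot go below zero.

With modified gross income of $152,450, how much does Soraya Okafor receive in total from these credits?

$517

Tuition Credit: income exceeds $139,600 by $12,850, which is 17 full-or-partial $800 increments; reduction = 17 × $75 = $1,275, leaving $475.
Student Loan Interest Credit: income exceeds $115,300 by $37,150, which is 10 full-or-partial $4,000 increments; reduction = 10 × $85 = $850, leaving $42.
Total: $475 + $42 = $517.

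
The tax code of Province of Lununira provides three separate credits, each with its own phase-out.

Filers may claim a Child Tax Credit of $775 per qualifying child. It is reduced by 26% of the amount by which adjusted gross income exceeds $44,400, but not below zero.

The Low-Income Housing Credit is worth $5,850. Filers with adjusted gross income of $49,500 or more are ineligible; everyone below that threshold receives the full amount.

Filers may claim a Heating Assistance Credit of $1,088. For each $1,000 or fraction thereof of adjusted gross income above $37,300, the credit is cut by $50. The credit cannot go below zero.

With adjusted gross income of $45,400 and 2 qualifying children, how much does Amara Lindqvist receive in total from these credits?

Child Tax Credit: base = 2 × $775 = $1,550. 26% of the $1,000 excess over $44,400 is $260; credit = $1,550 − $260 = $1,290.
Low-Income Housing Credit: $45,400 is below the $49,500 cutoff, so the full $5,850 applies.
Heating Assistance Credit: income exceeds $37,300 by $8,100, which is 9 full-or-partial $1,000 increments; reduction = 9 × $50 = $450, leaving $638.
Total: $1,290 + $5,850 + $638 = $7,778.

$7,778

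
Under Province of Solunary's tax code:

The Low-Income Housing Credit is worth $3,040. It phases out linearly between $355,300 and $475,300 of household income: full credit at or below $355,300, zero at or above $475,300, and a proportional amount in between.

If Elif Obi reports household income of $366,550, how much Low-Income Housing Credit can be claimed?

$2,755

Low-Income Housing Credit: $366,550 is $11,250 into a $120,000 phase-out range, leaving 108,750/120,000 of the credit: $3,040 × 108,750/120,000 = $2,755.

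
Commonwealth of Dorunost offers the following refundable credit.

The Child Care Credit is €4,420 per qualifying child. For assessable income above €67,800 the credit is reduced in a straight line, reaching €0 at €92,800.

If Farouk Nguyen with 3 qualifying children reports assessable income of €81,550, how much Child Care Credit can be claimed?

Child Care Credit: base = 3 × €4,420 = €13,260. €81,550 is €13,750 into a €25,000 phase-out range, leaving 11,250/25,000 of the credit: €13,260 × 11,250/25,000 = €5,967.

€5,967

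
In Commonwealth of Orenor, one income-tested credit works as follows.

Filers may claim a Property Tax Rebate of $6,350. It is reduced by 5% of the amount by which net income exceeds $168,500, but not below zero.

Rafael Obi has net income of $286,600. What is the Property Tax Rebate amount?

Property Tax Rebate: 5% of the $118,100 excess over $168,500 is $5,905; credit = $6,350 − $5,905 = $445.

$445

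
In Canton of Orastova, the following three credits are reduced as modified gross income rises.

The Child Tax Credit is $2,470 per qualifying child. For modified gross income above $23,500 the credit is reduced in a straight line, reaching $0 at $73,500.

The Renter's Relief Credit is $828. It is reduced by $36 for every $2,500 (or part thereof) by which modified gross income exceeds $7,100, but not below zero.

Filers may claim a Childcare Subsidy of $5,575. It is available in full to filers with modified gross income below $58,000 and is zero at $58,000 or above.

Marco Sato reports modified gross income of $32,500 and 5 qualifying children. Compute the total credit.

$16,134

Child Tax Credit: base = 5 × $2,470 = $12,350. $32,500 is $9,000 into a $50,000 phase-out range, leaving 41,000/50,000 of the credit: $12,350 × 41,000/50,000 = $10,127.
Renter's Relief Credit: income exceeds $7,100 by $25,400, which is 11 full-or-partial $2,500 increments; reduction = 11 × $36 = $396, leaving $432.
Childcare Subsidy: $32,500 is below the $58,000 cutoff, so the full $5,575 applies.
Total: $10,127 + $432 + $5,575 = $16,134.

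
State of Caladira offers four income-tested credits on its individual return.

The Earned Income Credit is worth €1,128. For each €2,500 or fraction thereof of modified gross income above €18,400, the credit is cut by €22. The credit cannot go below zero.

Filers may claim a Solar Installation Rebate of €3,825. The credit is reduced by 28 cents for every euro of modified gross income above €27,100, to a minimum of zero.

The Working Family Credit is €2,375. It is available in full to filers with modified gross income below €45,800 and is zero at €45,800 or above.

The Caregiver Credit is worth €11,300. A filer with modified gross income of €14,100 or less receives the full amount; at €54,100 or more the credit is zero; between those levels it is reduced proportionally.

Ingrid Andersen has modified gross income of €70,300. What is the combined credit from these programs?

€666

Earned Income Credit: income exceeds €18,400 by €51,900, which is 21 full-or-partial €2,500 increments; reduction = 21 × €22 = €462, leaving €666.
Solar Installation Rebate: 28% of the €43,200 excess over €27,100 is €12,096 ≥ base, so the credit is €0.
Working Family Credit: €70,300 meets or exceeds the €45,800 cutoff, so the credit is €0.
Caregiver Credit: €70,300 is at or above €54,100, so the credit is €0.
Total: €666 + €0 + €0 + €0 = €666.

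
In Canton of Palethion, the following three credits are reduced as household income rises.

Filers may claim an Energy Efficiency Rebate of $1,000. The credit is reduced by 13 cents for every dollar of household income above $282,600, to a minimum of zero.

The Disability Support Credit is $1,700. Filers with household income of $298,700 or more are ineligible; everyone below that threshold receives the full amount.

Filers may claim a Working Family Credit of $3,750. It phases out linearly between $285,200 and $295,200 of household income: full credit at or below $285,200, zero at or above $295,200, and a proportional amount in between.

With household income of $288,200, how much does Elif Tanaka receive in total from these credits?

Energy Efficiency Rebate: 13% of the $5,600 excess over $282,600 is $728; credit = $1,000 − $728 = $272.
Disability Support Credit: $288,200 is below the $298,700 cutoff, so the full $1,700 applies.
Working Family Credit: $288,200 is $3,000 into a $10,000 phase-out range, leaving 7,000/10,000 of the credit: $3,750 × 7,000/10,000 = $2,625.
Total: $272 + $1,700 + $2,625 = $4,597.

$4,597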